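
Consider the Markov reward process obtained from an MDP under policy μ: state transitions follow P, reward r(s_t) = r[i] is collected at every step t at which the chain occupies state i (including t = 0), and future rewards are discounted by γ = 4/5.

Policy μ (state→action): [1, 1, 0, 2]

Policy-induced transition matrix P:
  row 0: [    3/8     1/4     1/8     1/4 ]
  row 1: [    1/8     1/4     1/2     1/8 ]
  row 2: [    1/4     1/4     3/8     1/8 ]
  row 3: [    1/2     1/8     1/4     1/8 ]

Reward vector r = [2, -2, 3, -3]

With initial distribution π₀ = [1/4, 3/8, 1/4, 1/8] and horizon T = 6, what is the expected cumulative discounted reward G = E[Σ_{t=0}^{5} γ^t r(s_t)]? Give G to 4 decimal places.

t=0: π = [0.2500, 0.3750, 0.2500, 0.1250], E[r] = 0.1250, γ^t·E[r] = 0.125000, running G = 0.125000
t=1: π = [0.2656, 0.2344, 0.3438, 0.1563], E[r] = 0.6250, γ^t·E[r] = 0.500000, running G = 0.625000
t=2: π = [0.2930, 0.2305, 0.3184, 0.1582], E[r] = 0.6055, γ^t·E[r] = 0.387500, running G = 1.012500
t=3: π = [0.2974, 0.2302, 0.3108, 0.1616], E[r] = 0.5818, γ^t·E[r] = 0.297875, running G = 1.310375
t=4: π = [0.2988, 0.2298, 0.3092, 0.1622], E[r] = 0.5792, γ^t·E[r] = 0.237238, running G = 1.547613
t=5: π = [0.2992, 0.2297, 0.3088, 0.1623], E[r] = 0.5781, γ^t·E[r] = 0.189429, running G = 1.737041

G = 1.7370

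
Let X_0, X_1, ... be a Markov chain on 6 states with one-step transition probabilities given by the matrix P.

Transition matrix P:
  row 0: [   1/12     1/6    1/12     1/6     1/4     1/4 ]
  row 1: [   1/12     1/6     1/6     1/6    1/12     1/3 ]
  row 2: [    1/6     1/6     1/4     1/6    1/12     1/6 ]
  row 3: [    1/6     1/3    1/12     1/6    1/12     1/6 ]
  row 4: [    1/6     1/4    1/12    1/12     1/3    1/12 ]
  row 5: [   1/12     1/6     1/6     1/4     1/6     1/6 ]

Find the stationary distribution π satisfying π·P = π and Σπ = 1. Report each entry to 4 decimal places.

π = [0.1226, 0.2083, 0.1407, 0.1698, 0.1604, 0.1982]

Balance equations π_j = Σ_i π_i·P[i][j]:
  π_0 = 1/12·π_0 + 1/12·π_1 + 1/6·π_2 + 1/6·π_3 + 1/6·π_4 + 1/12·π_5
  π_1 = 1/6·π_0 + 1/6·π_1 + 1/6·π_2 + 1/3·π_3 + 1/4·π_4 + 1/6·π_5
  π_2 = 1/12·π_0 + 1/6·π_1 + 1/4·π_2 + 1/12·π_3 + 1/12·π_4 + 1/6·π_5
  π_3 = 1/6·π_0 + 1/6·π_1 + 1/6·π_2 + 1/6·π_3 + 1/12·π_4 + 1/4·π_5
  π_4 = 1/4·π_0 + 1/12·π_1 + 1/12·π_2 + 1/12·π_3 + 1/3·π_4 + 1/6·π_5
  normalize: π_0 + π_1 + π_2 + π_3 + π_4 + π_5 = 1
Solving the linear system gives exactly π = [12541/102316, 5329/25579, 28783/204632, 34751/204632, 16409/102316, 20283/102316].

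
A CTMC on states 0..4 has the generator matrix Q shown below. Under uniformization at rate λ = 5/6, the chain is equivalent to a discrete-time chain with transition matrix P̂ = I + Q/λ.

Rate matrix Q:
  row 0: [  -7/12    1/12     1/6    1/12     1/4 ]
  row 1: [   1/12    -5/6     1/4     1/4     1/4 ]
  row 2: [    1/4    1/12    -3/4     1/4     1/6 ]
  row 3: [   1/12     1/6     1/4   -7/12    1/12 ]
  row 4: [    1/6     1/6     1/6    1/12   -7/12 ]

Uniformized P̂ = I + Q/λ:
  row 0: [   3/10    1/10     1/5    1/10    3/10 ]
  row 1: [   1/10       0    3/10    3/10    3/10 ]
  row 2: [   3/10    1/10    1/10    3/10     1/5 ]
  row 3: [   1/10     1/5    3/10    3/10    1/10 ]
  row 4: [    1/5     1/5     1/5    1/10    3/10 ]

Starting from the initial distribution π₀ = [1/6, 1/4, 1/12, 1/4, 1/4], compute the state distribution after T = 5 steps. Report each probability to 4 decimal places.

t=0: π = [0.1667, 0.2500, 0.0833, 0.2500, 0.2500]
t=1: π = [0.1750, 0.1250, 0.2417, 0.2167, 0.2417]
t=2: π = [0.2075, 0.1333, 0.2100, 0.2167, 0.2325]
t=3: π = [0.2068, 0.1316, 0.2140, 0.2120, 0.2357]
t=4: π = [0.2077, 0.1316, 0.2130, 0.2115, 0.2362]
t=5: π = [0.2078, 0.1316, 0.2130, 0.2112, 0.2364]

π = [0.2078, 0.1316, 0.2130, 0.2112, 0.2364]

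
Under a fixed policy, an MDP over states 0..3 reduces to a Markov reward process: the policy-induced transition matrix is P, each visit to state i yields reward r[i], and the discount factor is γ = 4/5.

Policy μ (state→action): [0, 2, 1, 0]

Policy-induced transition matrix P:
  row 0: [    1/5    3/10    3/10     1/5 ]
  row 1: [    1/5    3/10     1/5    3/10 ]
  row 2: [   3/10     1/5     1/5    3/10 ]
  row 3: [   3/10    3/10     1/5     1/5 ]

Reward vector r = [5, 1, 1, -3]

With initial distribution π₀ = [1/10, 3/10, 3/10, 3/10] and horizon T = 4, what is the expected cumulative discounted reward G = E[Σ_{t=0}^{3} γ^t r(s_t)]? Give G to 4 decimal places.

t=0: π = [0.1000, 0.3000, 0.3000, 0.3000], E[r] = 0.2000, γ^t·E[r] = 0.200000, running G = 0.200000
t=1: π = [0.2600, 0.2700, 0.2100, 0.2600], E[r] = 1.0000, γ^t·E[r] = 0.800000, running G = 1.000000
t=2: π = [0.2470, 0.2790, 0.2260, 0.2480], E[r] = 0.9960, γ^t·E[r] = 0.637440, running G = 1.637440
t=3: π = [0.2474, 0.2774, 0.2247, 0.2505], E[r] = 0.9876, γ^t·E[r] = 0.505651, running G = 2.143091

G = 2.1431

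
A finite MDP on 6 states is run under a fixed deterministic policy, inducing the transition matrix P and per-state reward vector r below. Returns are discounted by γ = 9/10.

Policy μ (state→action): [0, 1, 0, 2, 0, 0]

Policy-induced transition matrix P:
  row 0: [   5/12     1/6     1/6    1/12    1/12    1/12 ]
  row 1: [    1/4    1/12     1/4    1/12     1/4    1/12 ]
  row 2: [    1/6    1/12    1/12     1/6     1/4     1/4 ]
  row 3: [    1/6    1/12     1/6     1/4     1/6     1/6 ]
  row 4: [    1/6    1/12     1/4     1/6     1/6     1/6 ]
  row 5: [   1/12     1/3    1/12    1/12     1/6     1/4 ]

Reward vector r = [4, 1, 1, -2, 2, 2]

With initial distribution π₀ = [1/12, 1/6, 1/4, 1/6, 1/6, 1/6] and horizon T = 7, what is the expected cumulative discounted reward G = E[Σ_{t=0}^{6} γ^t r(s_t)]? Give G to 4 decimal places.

t=0: π = [0.0833, 0.1667, 0.2500, 0.1667, 0.1667, 0.1667], E[r] = 1.0833, γ^t·E[r] = 1.083333, running G = 1.083333
t=1: π = [0.1875, 0.1319, 0.1597, 0.1458, 0.1944, 0.1806], E[r] = 1.5000, γ^t·E[r] = 1.350000, running G = 2.433333
t=2: π = [0.2095, 0.1441, 0.1655, 0.1372, 0.1753, 0.1684], E[r] = 1.5608, γ^t·E[r] = 1.264219, running G = 3.697552
t=3: π = [0.2170, 0.1429, 0.1655, 0.1346, 0.1750, 0.1650], E[r] = 1.5873, γ^t·E[r] = 1.157133, running G = 4.854685
t=4: π = [0.2191, 0.1427, 0.1656, 0.1341, 0.1743, 0.1642], E[r] = 1.5933, γ^t·E[r] = 1.045367, running G = 5.900052
t=5: π = [0.2196, 0.1426, 0.1656, 0.1340, 0.1741, 0.1640], E[r] = 1.5950, γ^t·E[r] = 0.941824, running G = 6.841875
t=6: π = [0.2198, 0.1426, 0.1656, 0.1340, 0.1740, 0.1639], E[r] = 1.5955, γ^t·E[r] = 0.847888, running G = 7.689763

G = 7.6898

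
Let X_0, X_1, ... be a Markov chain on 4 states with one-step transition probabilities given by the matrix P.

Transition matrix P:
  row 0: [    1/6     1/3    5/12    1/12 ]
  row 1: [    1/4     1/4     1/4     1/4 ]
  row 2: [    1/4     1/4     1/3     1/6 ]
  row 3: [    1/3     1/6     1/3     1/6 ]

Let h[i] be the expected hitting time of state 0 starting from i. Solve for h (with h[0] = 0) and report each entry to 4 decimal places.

h = [0.0000, 3.7403, 3.7662, 3.4545]

First-step conditioning: h[0] = 0; for i ≠ 0, h[i] = 1 + Σ_k P[i][k]·h[k].
  h[1] = 1 + 1/4·h[1] + 1/4·h[2] + 1/4·h[3]
  h[2] = 1 + 1/4·h[1] + 1/3·h[2] + 1/6·h[3]
  h[3] = 1 + 1/6·h[1] + 1/3·h[2] + 1/6·h[3]
Solving the 3×3 linear system over states ≠ 0 gives exactly h = [0, 288/77, 290/77, 38/11] (h[0] = 0 is the target).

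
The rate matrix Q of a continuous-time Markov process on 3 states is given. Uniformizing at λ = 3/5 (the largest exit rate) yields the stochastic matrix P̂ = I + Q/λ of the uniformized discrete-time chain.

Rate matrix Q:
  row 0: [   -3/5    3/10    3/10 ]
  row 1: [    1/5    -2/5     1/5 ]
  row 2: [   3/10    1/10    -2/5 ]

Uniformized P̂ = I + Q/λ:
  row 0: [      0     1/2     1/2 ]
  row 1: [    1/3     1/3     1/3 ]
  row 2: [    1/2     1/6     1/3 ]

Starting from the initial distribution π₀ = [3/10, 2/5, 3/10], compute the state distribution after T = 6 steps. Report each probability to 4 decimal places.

t=0: π = [0.3000, 0.4000, 0.3000]
t=1: π = [0.2833, 0.3333, 0.3833]
t=2: π = [0.3028, 0.3167, 0.3806]
t=3: π = [0.2958, 0.3204, 0.3838]
t=4: π = [0.2987, 0.3187, 0.3826]
t=5: π = [0.2975, 0.3193, 0.3831]
t=6: π = [0.2980, 0.3191, 0.3829]

π = [0.2980, 0.3191, 0.3829]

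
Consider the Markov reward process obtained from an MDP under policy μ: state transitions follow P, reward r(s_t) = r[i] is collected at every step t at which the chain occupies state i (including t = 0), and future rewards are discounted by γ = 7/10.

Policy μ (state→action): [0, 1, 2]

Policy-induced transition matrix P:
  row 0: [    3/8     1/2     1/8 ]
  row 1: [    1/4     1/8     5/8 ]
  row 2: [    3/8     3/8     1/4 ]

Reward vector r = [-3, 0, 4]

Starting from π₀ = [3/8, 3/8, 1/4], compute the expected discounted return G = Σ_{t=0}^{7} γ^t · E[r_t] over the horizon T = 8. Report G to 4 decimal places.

G = 0.6256

t=0: π = [0.3750, 0.3750, 0.2500], E[r] = -0.1250, γ^t·E[r] = -0.125000, running G = -0.125000
t=1: π = [0.3281, 0.3281, 0.3438], E[r] = 0.3906, γ^t·E[r] = 0.273438, running G = 0.148438
t=2: π = [0.3340, 0.3340, 0.3320], E[r] = 0.3262, γ^t·E[r] = 0.159824, running G = 0.308262
t=3: π = [0.3333, 0.3333, 0.3335], E[r] = 0.3342, γ^t·E[r] = 0.114640, running G = 0.422902
t=4: π = [0.3333, 0.3333, 0.3333], E[r] = 0.3332, γ^t·E[r] = 0.080006, running G = 0.502909
t=5: π = [0.3333, 0.3333, 0.3333], E[r] = 0.3333, γ^t·E[r] = 0.056026, running G = 0.558934
t=6: π = [0.3333, 0.3333, 0.3333], E[r] = 0.3333, γ^t·E[r] = 0.039216, running G = 0.598150
t=7: π = [0.3333, 0.3333, 0.3333], E[r] = 0.3333, γ^t·E[r] = 0.027451, running G = 0.625602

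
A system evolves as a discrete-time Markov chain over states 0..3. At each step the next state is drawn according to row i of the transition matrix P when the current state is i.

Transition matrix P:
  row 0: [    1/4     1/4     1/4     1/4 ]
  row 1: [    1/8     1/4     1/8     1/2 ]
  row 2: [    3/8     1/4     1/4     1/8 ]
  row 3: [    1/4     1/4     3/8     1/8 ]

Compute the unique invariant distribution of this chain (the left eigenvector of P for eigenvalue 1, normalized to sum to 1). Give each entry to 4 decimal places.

π = [0.2500, 0.2500, 0.2500, 0.2500]

Balance equations π_j = Σ_i π_i·P[i][j]:
  π_0 = 1/4·π_0 + 1/8·π_1 + 3/8·π_2 + 1/4·π_3
  π_1 = 1/4·π_0 + 1/4·π_1 + 1/4·π_2 + 1/4·π_3
  π_2 = 1/4·π_0 + 1/8·π_1 + 1/4·π_2 + 3/8·π_3
  normalize: π_0 + π_1 + π_2 + π_3 = 1
Solving the linear system gives exactly π = [1/4, 1/4, 1/4, 1/4].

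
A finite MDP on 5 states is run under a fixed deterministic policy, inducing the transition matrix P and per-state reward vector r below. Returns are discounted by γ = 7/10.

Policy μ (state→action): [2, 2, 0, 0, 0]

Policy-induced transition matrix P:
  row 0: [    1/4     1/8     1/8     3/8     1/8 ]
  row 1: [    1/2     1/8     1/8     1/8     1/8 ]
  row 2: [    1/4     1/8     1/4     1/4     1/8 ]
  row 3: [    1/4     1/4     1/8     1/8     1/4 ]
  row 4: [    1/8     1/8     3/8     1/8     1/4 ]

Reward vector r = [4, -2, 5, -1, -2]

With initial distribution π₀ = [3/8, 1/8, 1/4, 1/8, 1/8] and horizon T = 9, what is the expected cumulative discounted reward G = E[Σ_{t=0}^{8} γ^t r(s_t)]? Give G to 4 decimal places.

G = 4.6558

t=0: π = [0.3750, 0.1250, 0.2500, 0.1250, 0.1250], E[r] = 2.1250, γ^t·E[r] = 2.125000, running G = 2.125000
t=1: π = [0.2656, 0.1406, 0.1875, 0.2500, 0.1563], E[r] = 1.1563, γ^t·E[r] = 0.809375, running G = 2.934375
t=2: π = [0.2656, 0.1563, 0.1875, 0.2148, 0.1758], E[r] = 1.1211, γ^t·E[r] = 0.549336, running G = 3.483711
t=3: π = [0.2671, 0.1519, 0.1924, 0.2148, 0.1738], E[r] = 1.1641, γ^t·E[r] = 0.399273, running G = 3.882984
t=4: π = [0.2662, 0.1519, 0.1925, 0.2158, 0.1736], E[r] = 1.1608, γ^t·E[r] = 0.278700, running G = 4.161684
t=5: π = [0.2663, 0.1520, 0.1925, 0.2156, 0.1737], E[r] = 1.1604, γ^t·E[r] = 0.195034, running G = 4.356718
t=6: π = [0.2663, 0.1520, 0.1925, 0.2156, 0.1737], E[r] = 1.1607, γ^t·E[r] = 0.136551, running G = 4.493269
t=7: π = [0.2663, 0.1520, 0.1925, 0.2156, 0.1737], E[r] = 1.1606, γ^t·E[r] = 0.095584, running G = 4.588853
t=8: π = [0.2663, 0.1520, 0.1925, 0.2156, 0.1737], E[r] = 1.1606, γ^t·E[r] = 0.066908, running G = 4.655761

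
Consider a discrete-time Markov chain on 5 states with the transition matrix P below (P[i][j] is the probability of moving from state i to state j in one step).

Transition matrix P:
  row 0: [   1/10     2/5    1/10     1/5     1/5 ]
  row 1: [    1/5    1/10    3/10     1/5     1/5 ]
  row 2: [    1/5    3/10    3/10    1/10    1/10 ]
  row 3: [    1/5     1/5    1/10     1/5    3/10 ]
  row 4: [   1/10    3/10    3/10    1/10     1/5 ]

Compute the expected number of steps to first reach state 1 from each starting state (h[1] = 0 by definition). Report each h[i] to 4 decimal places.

First-step conditioning: h[1] = 0; for i ≠ 1, h[i] = 1 + Σ_k P[i][k]·h[k].
  h[0] = 1 + 1/10·h[0] + 1/10·h[2] + 1/5·h[3] + 1/5·h[4]
  h[2] = 1 + 1/5·h[0] + 3/10·h[2] + 1/10·h[3] + 1/10·h[4]
  h[3] = 1 + 1/5·h[0] + 1/10·h[2] + 1/5·h[3] + 3/10·h[4]
  h[4] = 1 + 1/10·h[0] + 3/10·h[2] + 1/10·h[3] + 1/5·h[4]
Solving the 4×4 linear system over states ≠ 1 gives exactly h = [415/137, 0, 451/137, 502/137, 455/137] (h[1] = 0 is the target).

h = [3.0292, 0.0000, 3.2920, 3.6642, 3.3212]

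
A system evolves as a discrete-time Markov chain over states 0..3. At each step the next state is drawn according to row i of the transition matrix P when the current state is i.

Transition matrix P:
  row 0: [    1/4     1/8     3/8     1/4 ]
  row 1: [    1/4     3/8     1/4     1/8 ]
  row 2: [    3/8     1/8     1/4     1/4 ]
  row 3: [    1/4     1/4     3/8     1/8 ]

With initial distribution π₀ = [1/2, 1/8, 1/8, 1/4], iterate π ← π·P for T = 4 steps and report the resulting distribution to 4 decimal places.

t=0: π = [0.5000, 0.1250, 0.1250, 0.2500]
t=1: π = [0.2656, 0.1875, 0.3438, 0.2031]
t=2: π = [0.2930, 0.1973, 0.3086, 0.2012]
t=3: π = [0.2886, 0.1995, 0.3118, 0.2002]
t=4: π = [0.2890, 0.1999, 0.3111, 0.2000]

π = [0.2890, 0.1999, 0.3111, 0.2000]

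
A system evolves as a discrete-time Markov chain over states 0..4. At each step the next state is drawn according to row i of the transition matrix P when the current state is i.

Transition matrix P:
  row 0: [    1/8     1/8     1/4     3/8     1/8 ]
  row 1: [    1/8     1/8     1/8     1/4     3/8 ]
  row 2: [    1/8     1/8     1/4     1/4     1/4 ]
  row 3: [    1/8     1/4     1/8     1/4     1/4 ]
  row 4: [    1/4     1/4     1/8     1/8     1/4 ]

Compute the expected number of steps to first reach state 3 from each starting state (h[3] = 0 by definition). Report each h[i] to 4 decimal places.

First-step conditioning: h[3] = 0; for i ≠ 3, h[i] = 1 + Σ_k P[i][k]·h[k].
  h[0] = 1 + 1/8·h[0] + 1/8·h[1] + 1/4·h[2] + 1/8·h[4]
  h[1] = 1 + 1/8·h[0] + 1/8·h[1] + 1/8·h[2] + 3/8·h[4]
  h[2] = 1 + 1/8·h[0] + 1/8·h[1] + 1/4·h[2] + 1/4·h[4]
  h[4] = 1 + 1/4·h[0] + 1/4·h[1] + 1/8·h[2] + 1/4·h[4]
Solving the 4×4 linear system over states ≠ 3 gives exactly h = [441/122, 519/122, 256/61, 0, 284/61] (h[3] = 0 is the target).

h = [3.6148, 4.2541, 4.1967, 0.0000, 4.6557]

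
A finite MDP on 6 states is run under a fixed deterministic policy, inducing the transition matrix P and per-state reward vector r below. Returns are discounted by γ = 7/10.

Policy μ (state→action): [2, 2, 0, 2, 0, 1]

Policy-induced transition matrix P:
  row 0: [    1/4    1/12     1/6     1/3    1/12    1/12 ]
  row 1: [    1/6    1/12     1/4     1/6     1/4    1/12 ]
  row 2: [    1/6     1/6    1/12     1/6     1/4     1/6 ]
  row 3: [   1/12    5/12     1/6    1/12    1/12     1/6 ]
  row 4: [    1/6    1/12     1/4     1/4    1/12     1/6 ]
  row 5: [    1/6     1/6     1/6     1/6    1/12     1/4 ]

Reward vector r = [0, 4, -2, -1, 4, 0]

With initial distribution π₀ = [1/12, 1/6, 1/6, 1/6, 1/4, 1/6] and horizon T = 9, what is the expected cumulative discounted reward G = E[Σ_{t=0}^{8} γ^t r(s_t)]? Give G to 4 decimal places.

t=0: π = [0.0833, 0.1667, 0.1667, 0.1667, 0.2500, 0.1667], E[r] = 1.1667, γ^t·E[r] = 1.166667, running G = 1.166667
t=1: π = [0.1597, 0.1667, 0.1875, 0.1875, 0.1389, 0.1597], E[r] = 0.6597, γ^t·E[r] = 0.461806, running G = 1.628472
t=2: π = [0.1644, 0.1748, 0.1765, 0.1892, 0.1424, 0.1528], E[r] = 0.7263, γ^t·E[r] = 0.355874, running G = 1.984346
t=3: π = [0.1646, 0.1739, 0.1784, 0.1902, 0.1419, 0.1511], E[r] = 0.7160, γ^t·E[r] = 0.245588, running G = 2.229934
t=4: π = [0.1645, 0.1742, 0.1781, 0.1901, 0.1420, 0.1511], E[r] = 0.7186, γ^t·E[r] = 0.172528, running G = 2.402463
t=5: π = [0.1645, 0.1741, 0.1782, 0.1901, 0.1420, 0.1510], E[r] = 0.7182, γ^t·E[r] = 0.120716, running G = 2.523179
t=6: π = [0.1645, 0.1741, 0.1782, 0.1901, 0.1420, 0.1510], E[r] = 0.7183, γ^t·E[r] = 0.084507, running G = 2.607686
t=7: π = [0.1645, 0.1741, 0.1782, 0.1901, 0.1420, 0.1510], E[r] = 0.7183, γ^t·E[r] = 0.059154, running G = 2.666840
t=8: π = [0.1645, 0.1741, 0.1782, 0.1901, 0.1420, 0.1510], E[r] = 0.7183, γ^t·E[r] = 0.041408, running G = 2.708248

G = 2.7082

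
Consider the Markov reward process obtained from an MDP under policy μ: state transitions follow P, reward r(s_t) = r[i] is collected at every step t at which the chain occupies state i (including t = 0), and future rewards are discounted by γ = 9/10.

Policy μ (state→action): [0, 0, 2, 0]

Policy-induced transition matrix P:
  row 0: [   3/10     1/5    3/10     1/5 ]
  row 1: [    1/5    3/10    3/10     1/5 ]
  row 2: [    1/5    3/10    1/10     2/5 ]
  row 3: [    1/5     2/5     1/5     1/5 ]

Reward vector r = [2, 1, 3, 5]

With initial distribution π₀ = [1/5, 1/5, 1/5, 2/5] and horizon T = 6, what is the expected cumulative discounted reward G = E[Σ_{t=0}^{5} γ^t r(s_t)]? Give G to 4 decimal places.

t=0: π = [0.2000, 0.2000, 0.2000, 0.4000], E[r] = 3.2000, γ^t·E[r] = 3.200000, running G = 3.200000
t=1: π = [0.2200, 0.3200, 0.2200, 0.2400], E[r] = 2.6200, γ^t·E[r] = 2.358000, running G = 5.558000
t=2: π = [0.2220, 0.3020, 0.2320, 0.2440], E[r] = 2.6620, γ^t·E[r] = 2.156220, running G = 7.714220
t=3: π = [0.2222, 0.3022, 0.2292, 0.2464], E[r] = 2.6662, γ^t·E[r] = 1.943660, running G = 9.657880
t=4: π = [0.2222, 0.3024, 0.2295, 0.2458], E[r] = 2.6646, γ^t·E[r] = 1.748257, running G = 11.406137
t=5: π = [0.2222, 0.3024, 0.2295, 0.2459], E[r] = 2.6649, γ^t·E[r] = 1.573574, running G = 12.979711

G = 12.9797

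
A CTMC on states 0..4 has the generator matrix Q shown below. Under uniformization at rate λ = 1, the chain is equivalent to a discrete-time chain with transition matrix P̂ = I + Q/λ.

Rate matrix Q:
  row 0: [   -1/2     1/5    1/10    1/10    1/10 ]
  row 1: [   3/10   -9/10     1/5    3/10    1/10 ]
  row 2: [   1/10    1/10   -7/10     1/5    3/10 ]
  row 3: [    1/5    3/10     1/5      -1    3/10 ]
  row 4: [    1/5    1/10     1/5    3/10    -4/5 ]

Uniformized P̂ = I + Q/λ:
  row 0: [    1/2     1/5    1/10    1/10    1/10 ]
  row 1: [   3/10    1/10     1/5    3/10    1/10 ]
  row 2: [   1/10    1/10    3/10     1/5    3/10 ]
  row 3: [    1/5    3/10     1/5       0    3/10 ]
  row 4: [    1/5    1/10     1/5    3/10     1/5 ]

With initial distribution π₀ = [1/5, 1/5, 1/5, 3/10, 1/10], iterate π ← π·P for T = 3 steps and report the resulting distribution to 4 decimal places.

t=0: π = [0.2000, 0.2000, 0.2000, 0.3000, 0.1000]
t=1: π = [0.2600, 0.1800, 0.2000, 0.1500, 0.2100]
t=2: π = [0.2760, 0.1560, 0.1940, 0.1830, 0.1910]
t=3: π = [0.2790, 0.1642, 0.1918, 0.1705, 0.1945]

π = [0.2790, 0.1642, 0.1918, 0.1705, 0.1945]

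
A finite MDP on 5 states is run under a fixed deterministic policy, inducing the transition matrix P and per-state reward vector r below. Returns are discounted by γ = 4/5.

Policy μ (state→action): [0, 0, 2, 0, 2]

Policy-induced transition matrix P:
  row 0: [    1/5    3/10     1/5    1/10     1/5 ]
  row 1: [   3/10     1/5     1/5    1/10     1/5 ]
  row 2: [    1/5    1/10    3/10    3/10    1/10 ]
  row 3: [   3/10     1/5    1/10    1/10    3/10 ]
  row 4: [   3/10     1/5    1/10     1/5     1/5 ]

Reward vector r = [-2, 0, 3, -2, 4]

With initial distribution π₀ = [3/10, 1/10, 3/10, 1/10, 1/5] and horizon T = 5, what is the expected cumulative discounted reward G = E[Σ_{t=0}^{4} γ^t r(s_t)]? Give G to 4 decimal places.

G = 2.0870

t=0: π = [0.3000, 0.1000, 0.3000, 0.1000, 0.2000], E[r] = 0.9000, γ^t·E[r] = 0.900000, running G = 0.900000
t=1: π = [0.2400, 0.2000, 0.2000, 0.1800, 0.1800], E[r] = 0.4800, γ^t·E[r] = 0.384000, running G = 1.284000
t=2: π = [0.2560, 0.2040, 0.1840, 0.1580, 0.1980], E[r] = 0.5160, γ^t·E[r] = 0.330240, running G = 1.614240
t=3: π = [0.2560, 0.2072, 0.1828, 0.1566, 0.1974], E[r] = 0.5128, γ^t·E[r] = 0.262554, running G = 1.876794
t=4: π = [0.2561, 0.2073, 0.1829, 0.1563, 0.1974], E[r] = 0.5133, γ^t·E[r] = 0.210256, running G = 2.087049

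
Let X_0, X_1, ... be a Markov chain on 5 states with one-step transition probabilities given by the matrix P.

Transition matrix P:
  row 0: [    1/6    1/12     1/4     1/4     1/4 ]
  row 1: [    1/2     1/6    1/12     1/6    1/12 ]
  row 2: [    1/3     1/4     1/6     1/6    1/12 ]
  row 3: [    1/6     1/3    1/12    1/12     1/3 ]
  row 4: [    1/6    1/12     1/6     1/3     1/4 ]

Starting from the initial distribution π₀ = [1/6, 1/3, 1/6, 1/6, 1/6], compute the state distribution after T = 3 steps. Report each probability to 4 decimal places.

π = [0.2502, 0.1758, 0.1562, 0.2058, 0.2120]

t=0: π = [0.1667, 0.3333, 0.1667, 0.1667, 0.1667]
t=1: π = [0.3056, 0.1806, 0.1389, 0.1944, 0.1806]
t=2: π = [0.2500, 0.1701, 0.1609, 0.2060, 0.2130]
t=3: π = [0.2502, 0.1758, 0.1562, 0.2058, 0.2120]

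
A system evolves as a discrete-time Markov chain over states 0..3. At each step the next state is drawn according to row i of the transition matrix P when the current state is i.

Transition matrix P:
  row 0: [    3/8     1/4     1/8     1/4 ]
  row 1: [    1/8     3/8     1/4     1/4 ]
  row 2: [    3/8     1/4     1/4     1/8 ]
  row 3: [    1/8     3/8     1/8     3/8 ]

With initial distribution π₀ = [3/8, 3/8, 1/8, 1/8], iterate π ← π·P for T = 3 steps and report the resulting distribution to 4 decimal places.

t=0: π = [0.3750, 0.3750, 0.1250, 0.1250]
t=1: π = [0.2500, 0.3125, 0.1875, 0.2500]
t=2: π = [0.2344, 0.3203, 0.1875, 0.2578]
t=3: π = [0.2305, 0.3223, 0.1885, 0.2588]

π = [0.2305, 0.3223, 0.1885, 0.2588]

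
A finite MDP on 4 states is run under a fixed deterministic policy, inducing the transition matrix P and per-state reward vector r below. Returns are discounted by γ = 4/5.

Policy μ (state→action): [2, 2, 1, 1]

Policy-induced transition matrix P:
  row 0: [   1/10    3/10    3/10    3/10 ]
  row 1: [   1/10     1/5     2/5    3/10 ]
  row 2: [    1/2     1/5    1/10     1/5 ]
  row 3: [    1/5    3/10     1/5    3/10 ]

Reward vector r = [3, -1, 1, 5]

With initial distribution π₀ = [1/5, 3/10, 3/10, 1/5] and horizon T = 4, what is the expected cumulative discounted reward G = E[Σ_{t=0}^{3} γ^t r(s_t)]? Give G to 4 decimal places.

G = 5.6286

t=0: π = [0.2000, 0.3000, 0.3000, 0.2000], E[r] = 1.6000, γ^t·E[r] = 1.600000, running G = 1.600000
t=1: π = [0.2400, 0.2400, 0.2500, 0.2700], E[r] = 2.0800, γ^t·E[r] = 1.664000, running G = 3.264000
t=2: π = [0.2270, 0.2510, 0.2470, 0.2750], E[r] = 2.0520, γ^t·E[r] = 1.313280, running G = 4.577280
t=3: π = [0.2263, 0.2502, 0.2482, 0.2753], E[r] = 2.0534, γ^t·E[r] = 1.051341, running G = 5.628621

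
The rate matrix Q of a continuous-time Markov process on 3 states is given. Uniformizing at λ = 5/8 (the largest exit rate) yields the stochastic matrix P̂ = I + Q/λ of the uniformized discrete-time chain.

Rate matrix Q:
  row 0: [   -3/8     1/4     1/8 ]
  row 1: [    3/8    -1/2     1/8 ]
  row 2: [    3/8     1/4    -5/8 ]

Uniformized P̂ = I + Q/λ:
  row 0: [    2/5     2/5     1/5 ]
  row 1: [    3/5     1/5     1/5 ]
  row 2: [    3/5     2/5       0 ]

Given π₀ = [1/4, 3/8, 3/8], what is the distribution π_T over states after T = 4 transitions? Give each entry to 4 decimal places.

t=0: π = [0.2500, 0.3750, 0.3750]
t=1: π = [0.5500, 0.3250, 0.1250]
t=2: π = [0.4900, 0.3350, 0.1750]
t=3: π = [0.5020, 0.3330, 0.1650]
t=4: π = [0.4996, 0.3334, 0.1670]

π = [0.4996, 0.3334, 0.1670]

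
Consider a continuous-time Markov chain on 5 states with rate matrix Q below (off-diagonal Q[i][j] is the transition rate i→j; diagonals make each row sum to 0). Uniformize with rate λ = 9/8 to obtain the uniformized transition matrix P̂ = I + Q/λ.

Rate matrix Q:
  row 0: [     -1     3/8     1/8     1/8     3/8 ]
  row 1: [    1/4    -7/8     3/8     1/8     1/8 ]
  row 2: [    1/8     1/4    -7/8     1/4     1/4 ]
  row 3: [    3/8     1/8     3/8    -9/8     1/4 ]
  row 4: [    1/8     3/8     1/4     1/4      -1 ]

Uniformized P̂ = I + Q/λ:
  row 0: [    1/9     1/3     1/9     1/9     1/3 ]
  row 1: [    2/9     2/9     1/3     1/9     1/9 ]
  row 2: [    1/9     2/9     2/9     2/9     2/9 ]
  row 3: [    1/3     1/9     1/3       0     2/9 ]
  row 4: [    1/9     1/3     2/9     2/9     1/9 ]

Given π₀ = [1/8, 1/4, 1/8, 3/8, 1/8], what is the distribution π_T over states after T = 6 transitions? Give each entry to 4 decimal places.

π = [0.1705, 0.2465, 0.2467, 0.1439, 0.1924]

t=0: π = [0.1250, 0.2500, 0.1250, 0.3750, 0.1250]
t=1: π = [0.2222, 0.2083, 0.2778, 0.0972, 0.1944]
t=2: π = [0.1559, 0.2577, 0.2315, 0.1528, 0.2022]
t=3: π = [0.1737, 0.2450, 0.2505, 0.1423, 0.1884]
t=4: π = [0.1700, 0.2466, 0.2460, 0.1441, 0.1934]
t=5: π = [0.1705, 0.2466, 0.2468, 0.1439, 0.1922]
t=6: π = [0.1705, 0.2465, 0.2467, 0.1439, 0.1924]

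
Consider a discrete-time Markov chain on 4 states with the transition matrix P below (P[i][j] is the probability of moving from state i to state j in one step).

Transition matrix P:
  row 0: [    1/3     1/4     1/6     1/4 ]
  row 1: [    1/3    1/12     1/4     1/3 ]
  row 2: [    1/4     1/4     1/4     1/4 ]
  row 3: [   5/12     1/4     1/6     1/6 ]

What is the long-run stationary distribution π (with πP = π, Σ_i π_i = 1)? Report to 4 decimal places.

π = [0.3372, 0.2143, 0.2013, 0.2473]

Balance equations π_j = Σ_i π_i·P[i][j]:
  π_0 = 1/3·π_0 + 1/3·π_1 + 1/4·π_2 + 5/12·π_3
  π_1 = 1/4·π_0 + 1/12·π_1 + 1/4·π_2 + 1/4·π_3
  π_2 = 1/6·π_0 + 1/4·π_1 + 1/4·π_2 + 1/6·π_3
  normalize: π_0 + π_1 + π_2 + π_3 = 1
Solving the linear system gives exactly π = [675/2002, 3/14, 31/154, 45/182].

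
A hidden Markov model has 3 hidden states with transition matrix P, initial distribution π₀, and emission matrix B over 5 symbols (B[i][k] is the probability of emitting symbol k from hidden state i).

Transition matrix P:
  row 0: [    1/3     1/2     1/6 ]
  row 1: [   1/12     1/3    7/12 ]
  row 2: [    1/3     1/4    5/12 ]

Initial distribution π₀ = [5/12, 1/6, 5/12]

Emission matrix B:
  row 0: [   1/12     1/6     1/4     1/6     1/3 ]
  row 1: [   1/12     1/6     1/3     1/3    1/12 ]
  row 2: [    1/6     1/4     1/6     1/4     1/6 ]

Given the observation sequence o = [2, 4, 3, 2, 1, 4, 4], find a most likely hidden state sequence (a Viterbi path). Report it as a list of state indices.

t=0: δ = [1.042e-01, 5.556e-02, 6.944e-02]  (obs o_0=2)
t=1: δ = [1.157e-02, 4.340e-03, 5.401e-03]  ψ = [0, 0, 1]  (obs o_1=4)
t=2: δ = [6.430e-04, 1.929e-03, 6.330e-04]  ψ = [0, 0, 1]  (obs o_2=3)
t=3: δ = [5.358e-05, 2.143e-04, 1.875e-04]  ψ = [0, 1, 1]  (obs o_3=2)
t=4: δ = [1.042e-05, 1.191e-05, 3.126e-05]  ψ = [2, 1, 1]  (obs o_4=1)
t=5: δ = [3.473e-06, 6.512e-07, 2.171e-06]  ψ = [2, 2, 2]  (obs o_5=4)
t=6: δ = [3.859e-07, 1.447e-07, 1.507e-07]  ψ = [0, 0, 2]  (obs o_6=4)
backtrack: best end state = 0; path = [0, 0, 1, 1, 2, 0, 0]

path = [0, 0, 1, 1, 2, 0, 0]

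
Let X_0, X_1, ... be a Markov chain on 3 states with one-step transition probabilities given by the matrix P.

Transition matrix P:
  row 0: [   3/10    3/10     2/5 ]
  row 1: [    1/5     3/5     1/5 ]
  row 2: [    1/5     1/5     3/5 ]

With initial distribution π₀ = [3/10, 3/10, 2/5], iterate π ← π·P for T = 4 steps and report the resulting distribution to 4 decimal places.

t=0: π = [0.3000, 0.3000, 0.4000]
t=1: π = [0.2300, 0.3500, 0.4200]
t=2: π = [0.2230, 0.3630, 0.4140]
t=3: π = [0.2223, 0.3675, 0.4102]
t=4: π = [0.2222, 0.3692, 0.4085]

π = [0.2222, 0.3692, 0.4085]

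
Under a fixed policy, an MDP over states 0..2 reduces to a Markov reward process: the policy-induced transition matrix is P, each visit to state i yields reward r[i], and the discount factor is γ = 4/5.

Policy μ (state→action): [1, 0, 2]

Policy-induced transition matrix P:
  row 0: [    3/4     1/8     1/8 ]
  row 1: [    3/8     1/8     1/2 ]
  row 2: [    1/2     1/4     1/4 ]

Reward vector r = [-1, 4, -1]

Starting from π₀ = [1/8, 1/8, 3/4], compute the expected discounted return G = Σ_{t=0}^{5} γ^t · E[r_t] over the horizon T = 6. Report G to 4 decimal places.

G = -0.7275

t=0: π = [0.1250, 0.1250, 0.7500], E[r] = -0.3750, γ^t·E[r] = -0.375000, running G = -0.375000
t=1: π = [0.5156, 0.2188, 0.2656], E[r] = 0.0938, γ^t·E[r] = 0.075000, running G = -0.300000
t=2: π = [0.6016, 0.1582, 0.2402], E[r] = -0.2090, γ^t·E[r] = -0.133750, running G = -0.433750
t=3: π = [0.6306, 0.1550, 0.2144], E[r] = -0.2249, γ^t·E[r] = -0.115125, running G = -0.548875
t=4: π = [0.6383, 0.1518, 0.2099], E[r] = -0.2410, γ^t·E[r] = -0.098725, running G = -0.647600
t=5: π = [0.6406, 0.1512, 0.2082], E[r] = -0.2438, γ^t·E[r] = -0.079886, running G = -0.727486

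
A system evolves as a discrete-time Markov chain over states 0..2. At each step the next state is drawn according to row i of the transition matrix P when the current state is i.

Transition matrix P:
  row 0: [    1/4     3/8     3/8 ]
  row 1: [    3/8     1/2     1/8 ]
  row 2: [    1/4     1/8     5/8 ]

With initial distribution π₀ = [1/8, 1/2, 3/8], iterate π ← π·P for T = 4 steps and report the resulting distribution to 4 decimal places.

t=0: π = [0.1250, 0.5000, 0.3750]
t=1: π = [0.3125, 0.3438, 0.3438]
t=2: π = [0.2930, 0.3320, 0.3750]
t=3: π = [0.2915, 0.3228, 0.3857]
t=4: π = [0.2903, 0.3189, 0.3907]

π = [0.2903, 0.3189, 0.3907]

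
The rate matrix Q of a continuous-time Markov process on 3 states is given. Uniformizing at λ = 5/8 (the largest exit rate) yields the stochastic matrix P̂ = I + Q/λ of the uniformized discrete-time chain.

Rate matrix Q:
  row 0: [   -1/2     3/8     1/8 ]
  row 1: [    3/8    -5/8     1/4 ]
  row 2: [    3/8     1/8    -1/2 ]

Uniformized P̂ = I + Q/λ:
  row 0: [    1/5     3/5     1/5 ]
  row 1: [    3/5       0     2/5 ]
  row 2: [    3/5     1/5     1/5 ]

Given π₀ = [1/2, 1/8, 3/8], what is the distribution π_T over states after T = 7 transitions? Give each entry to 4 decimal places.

t=0: π = [0.5000, 0.1250, 0.3750]
t=1: π = [0.4000, 0.3750, 0.2250]
t=2: π = [0.4400, 0.2850, 0.2750]
t=3: π = [0.4240, 0.3190, 0.2570]
t=4: π = [0.4304, 0.3058, 0.2638]
t=5: π = [0.4278, 0.3110, 0.2612]
t=6: π = [0.4289, 0.3089, 0.2622]
t=7: π = [0.4285, 0.3098, 0.2618]

π = [0.4285, 0.3098, 0.2618]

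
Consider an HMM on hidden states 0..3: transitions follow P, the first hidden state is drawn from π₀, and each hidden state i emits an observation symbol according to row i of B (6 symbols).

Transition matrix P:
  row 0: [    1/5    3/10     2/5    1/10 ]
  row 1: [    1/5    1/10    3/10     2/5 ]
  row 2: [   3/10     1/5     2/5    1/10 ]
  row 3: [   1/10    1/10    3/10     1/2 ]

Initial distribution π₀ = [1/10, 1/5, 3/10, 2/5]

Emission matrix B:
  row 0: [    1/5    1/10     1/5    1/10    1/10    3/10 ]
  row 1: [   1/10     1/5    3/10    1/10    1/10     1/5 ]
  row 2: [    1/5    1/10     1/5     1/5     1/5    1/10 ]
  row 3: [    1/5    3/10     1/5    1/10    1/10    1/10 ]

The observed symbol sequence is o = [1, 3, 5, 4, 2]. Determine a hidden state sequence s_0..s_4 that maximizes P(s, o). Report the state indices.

path = [3, 2, 0, 2, 2]

t=0: δ = [1.000e-02, 4.000e-02, 3.000e-02, 1.200e-01]  (obs o_0=1)
t=1: δ = [1.200e-03, 1.200e-03, 7.200e-03, 6.000e-03]  ψ = [3, 3, 3, 3]  (obs o_1=3)
t=2: δ = [6.480e-04, 2.880e-04, 2.880e-04, 3.000e-04]  ψ = [2, 2, 2, 3]  (obs o_2=5)
t=3: δ = [1.296e-05, 1.944e-05, 5.184e-05, 1.500e-05]  ψ = [0, 0, 0, 3]  (obs o_3=4)
t=4: δ = [3.110e-06, 3.110e-06, 4.147e-06, 1.555e-06]  ψ = [2, 2, 2, 1]  (obs o_4=2)
backtrack: best end state = 2; path = [3, 2, 0, 2, 2]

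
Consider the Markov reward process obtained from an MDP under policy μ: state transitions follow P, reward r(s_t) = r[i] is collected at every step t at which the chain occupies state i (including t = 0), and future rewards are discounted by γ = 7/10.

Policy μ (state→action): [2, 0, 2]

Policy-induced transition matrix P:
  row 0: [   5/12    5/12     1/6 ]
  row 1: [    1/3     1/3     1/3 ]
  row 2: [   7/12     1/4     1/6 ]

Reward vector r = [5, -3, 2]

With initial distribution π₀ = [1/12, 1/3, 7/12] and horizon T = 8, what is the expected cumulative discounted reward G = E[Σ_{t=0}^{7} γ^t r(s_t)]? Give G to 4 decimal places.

G = 4.1708

t=0: π = [0.0833, 0.3333, 0.5833], E[r] = 0.5833, γ^t·E[r] = 0.583333, running G = 0.583333
t=1: π = [0.4861, 0.2917, 0.2222], E[r] = 2.0000, γ^t·E[r] = 1.400000, running G = 1.983333
t=2: π = [0.4294, 0.3553, 0.2153], E[r] = 1.5116, γ^t·E[r] = 0.740671, running G = 2.724005
t=3: π = [0.4229, 0.3512, 0.2259], E[r] = 1.5129, γ^t·E[r] = 0.518933, running G = 3.242938
t=4: π = [0.4250, 0.3498, 0.2252], E[r] = 1.5264, γ^t·E[r] = 0.366484, running G = 3.609421
t=5: π = [0.4251, 0.3500, 0.2250], E[r] = 1.5252, γ^t·E[r] = 0.256344, running G = 3.865765
t=6: π = [0.4250, 0.3500, 0.2250], E[r] = 1.5249, γ^t·E[r] = 0.179408, running G = 4.045173
t=7: π = [0.4250, 0.3500, 0.2250], E[r] = 1.5250, γ^t·E[r] = 0.125590, running G = 4.170763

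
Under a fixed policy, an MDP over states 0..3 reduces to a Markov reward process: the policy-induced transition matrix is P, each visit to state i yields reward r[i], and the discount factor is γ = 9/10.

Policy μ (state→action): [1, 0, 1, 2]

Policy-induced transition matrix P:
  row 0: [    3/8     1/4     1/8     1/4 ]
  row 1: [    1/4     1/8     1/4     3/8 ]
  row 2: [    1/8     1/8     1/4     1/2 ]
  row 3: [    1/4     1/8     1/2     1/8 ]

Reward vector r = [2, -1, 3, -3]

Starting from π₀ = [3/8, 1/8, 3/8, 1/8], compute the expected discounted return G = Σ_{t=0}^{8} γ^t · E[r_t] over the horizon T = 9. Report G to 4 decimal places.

G = 2.7178

t=0: π = [0.3750, 0.1250, 0.3750, 0.1250], E[r] = 1.3750, γ^t·E[r] = 1.375000, running G = 1.375000
t=1: π = [0.2500, 0.1719, 0.2344, 0.3438], E[r] = 0.0000, γ^t·E[r] = 0.000000, running G = 1.375000
t=2: π = [0.2520, 0.1563, 0.3047, 0.2871], E[r] = 0.4004, γ^t·E[r] = 0.324316, running G = 1.699316
t=3: π = [0.2434, 0.1565, 0.2903, 0.3098], E[r] = 0.2717, γ^t·E[r] = 0.198090, running G = 1.897406
t=4: π = [0.2441, 0.1554, 0.2970, 0.3034], E[r] = 0.3137, γ^t·E[r] = 0.205832, running G = 2.103239
t=5: π = [0.2434, 0.1555, 0.2953, 0.3058], E[r] = 0.3000, γ^t·E[r] = 0.177138, running G = 2.280376
t=6: π = [0.2435, 0.1554, 0.2960, 0.3051], E[r] = 0.3045, γ^t·E[r] = 0.161813, running G = 2.442189
t=7: π = [0.2434, 0.1554, 0.2958, 0.3053], E[r] = 0.3030, γ^t·E[r] = 0.144928, running G = 2.587117
t=8: π = [0.2435, 0.1554, 0.2959, 0.3052], E[r] = 0.3035, γ^t·E[r] = 0.130642, running G = 2.717759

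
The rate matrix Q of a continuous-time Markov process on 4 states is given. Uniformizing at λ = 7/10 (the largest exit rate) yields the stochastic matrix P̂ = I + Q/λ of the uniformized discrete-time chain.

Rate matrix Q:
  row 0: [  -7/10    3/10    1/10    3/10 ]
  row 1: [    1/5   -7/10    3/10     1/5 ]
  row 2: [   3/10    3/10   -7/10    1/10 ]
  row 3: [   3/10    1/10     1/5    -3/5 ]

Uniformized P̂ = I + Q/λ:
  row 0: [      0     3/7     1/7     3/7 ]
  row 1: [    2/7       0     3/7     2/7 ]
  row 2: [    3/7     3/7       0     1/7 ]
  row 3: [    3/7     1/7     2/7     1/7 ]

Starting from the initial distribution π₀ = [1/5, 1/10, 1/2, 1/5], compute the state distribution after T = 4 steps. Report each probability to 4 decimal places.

t=0: π = [0.2000, 0.1000, 0.5000, 0.2000]
t=1: π = [0.3286, 0.3286, 0.1286, 0.2143]
t=2: π = [0.2408, 0.2265, 0.2490, 0.2837]
t=3: π = [0.2930, 0.2504, 0.2125, 0.2440]
t=4: π = [0.2672, 0.2515, 0.2189, 0.2623]

π = [0.2672, 0.2515, 0.2189, 0.2623]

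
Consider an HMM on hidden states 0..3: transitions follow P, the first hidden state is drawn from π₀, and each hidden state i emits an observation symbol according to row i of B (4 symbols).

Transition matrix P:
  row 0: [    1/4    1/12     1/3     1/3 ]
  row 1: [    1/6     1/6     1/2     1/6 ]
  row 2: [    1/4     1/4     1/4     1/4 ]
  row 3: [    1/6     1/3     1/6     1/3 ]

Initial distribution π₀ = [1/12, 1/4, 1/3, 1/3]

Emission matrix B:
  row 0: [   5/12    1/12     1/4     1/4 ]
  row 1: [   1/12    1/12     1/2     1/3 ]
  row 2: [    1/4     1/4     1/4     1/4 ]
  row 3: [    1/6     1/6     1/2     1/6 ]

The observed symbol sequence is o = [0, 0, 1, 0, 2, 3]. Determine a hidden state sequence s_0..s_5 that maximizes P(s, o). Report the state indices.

path = [2, 0, 2, 0, 3, 1]

t=0: δ = [3.472e-02, 2.083e-02, 8.333e-02, 5.556e-02]  (obs o_0=0)
t=1: δ = [8.681e-03, 1.736e-03, 5.208e-03, 3.472e-03]  ψ = [2, 2, 2, 2]  (obs o_1=0)
t=2: δ = [1.808e-04, 1.085e-04, 7.234e-04, 4.823e-04]  ψ = [0, 2, 0, 0]  (obs o_2=1)
t=3: δ = [7.535e-05, 1.507e-05, 4.521e-05, 3.014e-05]  ψ = [2, 2, 2, 2]  (obs o_3=0)
t=4: δ = [4.710e-06, 5.651e-06, 6.279e-06, 1.256e-05]  ψ = [0, 2, 0, 0]  (obs o_4=2)
t=5: δ = [5.233e-07, 1.395e-06, 7.064e-07, 6.977e-07]  ψ = [3, 3, 1, 3]  (obs o_5=3)
backtrack: best end state = 1; path = [2, 0, 2, 0, 3, 1]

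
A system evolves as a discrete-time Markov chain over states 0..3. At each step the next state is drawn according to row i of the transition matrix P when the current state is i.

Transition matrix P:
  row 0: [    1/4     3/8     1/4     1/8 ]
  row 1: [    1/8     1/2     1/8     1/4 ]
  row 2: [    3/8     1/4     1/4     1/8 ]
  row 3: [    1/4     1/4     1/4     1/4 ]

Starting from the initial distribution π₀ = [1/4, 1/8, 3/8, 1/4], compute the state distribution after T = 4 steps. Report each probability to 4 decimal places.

t=0: π = [0.2500, 0.1250, 0.3750, 0.2500]
t=1: π = [0.2813, 0.3125, 0.2344, 0.1719]
t=2: π = [0.2402, 0.3633, 0.2109, 0.1855]
t=3: π = [0.2310, 0.3708, 0.2046, 0.1936]
t=4: π = [0.2292, 0.3716, 0.2036, 0.1956]

π = [0.2292, 0.3716, 0.2036, 0.1956]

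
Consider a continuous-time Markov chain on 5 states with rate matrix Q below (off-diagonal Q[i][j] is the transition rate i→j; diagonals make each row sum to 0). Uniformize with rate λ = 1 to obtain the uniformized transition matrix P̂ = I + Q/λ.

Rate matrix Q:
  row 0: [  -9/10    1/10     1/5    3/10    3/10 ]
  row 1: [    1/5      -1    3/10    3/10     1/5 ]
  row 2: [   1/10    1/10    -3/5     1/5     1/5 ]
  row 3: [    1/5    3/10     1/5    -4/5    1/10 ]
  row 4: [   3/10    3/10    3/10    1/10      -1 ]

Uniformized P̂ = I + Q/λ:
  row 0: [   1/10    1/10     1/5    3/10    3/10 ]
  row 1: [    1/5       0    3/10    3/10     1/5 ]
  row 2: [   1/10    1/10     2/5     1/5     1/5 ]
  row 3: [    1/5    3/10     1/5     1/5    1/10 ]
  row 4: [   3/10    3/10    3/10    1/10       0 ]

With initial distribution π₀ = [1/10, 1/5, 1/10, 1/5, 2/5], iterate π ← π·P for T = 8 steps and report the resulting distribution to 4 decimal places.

π = [0.1702, 0.1599, 0.2903, 0.2168, 0.1628]

t=0: π = [0.1000, 0.2000, 0.1000, 0.2000, 0.4000]
t=1: π = [0.2200, 0.2000, 0.2800, 0.1900, 0.1100]
t=2: π = [0.1610, 0.1400, 0.2870, 0.2310, 0.1810]
t=3: π = [0.1733, 0.1684, 0.2895, 0.2120, 0.1568]
t=4: π = [0.1694, 0.1569, 0.2904, 0.2185, 0.1648]
t=5: π = [0.1705, 0.1610, 0.2903, 0.2162, 0.1621]
t=6: π = [0.1701, 0.1596, 0.2904, 0.2169, 0.1630]
t=7: π = [0.1703, 0.1600, 0.2903, 0.2167, 0.1627]
t=8: π = [0.1702, 0.1599, 0.2903, 0.2168, 0.1628]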